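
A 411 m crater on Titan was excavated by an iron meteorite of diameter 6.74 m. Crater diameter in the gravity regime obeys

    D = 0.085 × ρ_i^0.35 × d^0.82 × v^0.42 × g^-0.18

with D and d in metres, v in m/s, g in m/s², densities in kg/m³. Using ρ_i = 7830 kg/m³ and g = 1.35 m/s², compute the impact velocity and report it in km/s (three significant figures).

v ≈ 9.24 km/s

Rearranging for v: v = [D / (0.085 · 7830^0.35 · 6.74^0.82 · 1.35^-0.18)]^(1/0.42).
7830^0.35 = 23.06
6.74^0.82 = 4.781
1.35^-0.18 = 0.9474
Denominator = 0.085 × 23.06 × 4.781 × 0.9474 = 8.878
D / 8.878 = 411 / 8.878 = 46.29
v = 46.29^(1/0.42) = 46.29^2.381 = 9237 m/s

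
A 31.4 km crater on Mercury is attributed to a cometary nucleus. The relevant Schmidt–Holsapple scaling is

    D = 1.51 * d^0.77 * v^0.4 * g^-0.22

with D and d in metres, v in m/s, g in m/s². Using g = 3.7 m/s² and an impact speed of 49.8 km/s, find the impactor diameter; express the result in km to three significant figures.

Rearranging for d: d = [D / (1.51 · 49800^0.4 · 3.7^-0.22)]^(1/0.77).
D = 31400 m.
49800^0.4 = 75.66
3.7^-0.22 = 0.7499
Denominator = 1.51 × 75.66 × 0.7499 = 85.67
D / 85.67 = 31400 / 85.67 = 366.5
d = 366.5^(1/0.77) = 366.5^1.2987 = 2138 m

d ≈ 2.14 km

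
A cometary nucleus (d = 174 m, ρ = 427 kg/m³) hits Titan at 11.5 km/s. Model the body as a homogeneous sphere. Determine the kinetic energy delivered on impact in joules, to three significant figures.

E ≈ 7.79 × 10^16 J

v = 11500 m/s.
Mass m = (π/6) ρ d³ = (π/6) × 427 × (174)³ = 1.178 × 10^9 kg
E = ½ m v² = 0.5 × 1.178 × 10^9 × (11500)² = 7.790 × 10^16 J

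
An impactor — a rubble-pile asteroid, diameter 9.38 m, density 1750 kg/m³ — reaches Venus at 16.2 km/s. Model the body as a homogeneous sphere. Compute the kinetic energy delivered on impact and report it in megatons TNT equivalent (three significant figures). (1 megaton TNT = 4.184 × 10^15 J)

v = 16200 m/s.
Mass m = (π/6) ρ d³ = (π/6) × 1750 × (9.38)³ = 7.562 × 10^5 kg
E = ½ m v² = 0.5 × 7.562 × 10^5 × (16200)² = 9.923 × 10^13 J
   = 9.923 × 10^13 / 4.184×10^15 = 0.02372 Mt

E ≈ 0.0237 Mt TNT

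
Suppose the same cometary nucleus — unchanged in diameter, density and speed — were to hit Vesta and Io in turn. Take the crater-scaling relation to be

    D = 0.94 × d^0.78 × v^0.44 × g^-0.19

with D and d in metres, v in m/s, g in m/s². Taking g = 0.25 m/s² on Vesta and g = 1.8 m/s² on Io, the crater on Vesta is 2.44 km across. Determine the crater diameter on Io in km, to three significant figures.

All impactor-dependent factors cancel in the ratio, leaving D_Io/D_Vesta = (g_Io/g_Vesta)^-0.19.
(1.8/0.25)^-0.19 = 7.200^-0.19 = 0.6872
D_Io = 0.6872 × 2.44 km = 1.68 km

D ≈ 1.68 km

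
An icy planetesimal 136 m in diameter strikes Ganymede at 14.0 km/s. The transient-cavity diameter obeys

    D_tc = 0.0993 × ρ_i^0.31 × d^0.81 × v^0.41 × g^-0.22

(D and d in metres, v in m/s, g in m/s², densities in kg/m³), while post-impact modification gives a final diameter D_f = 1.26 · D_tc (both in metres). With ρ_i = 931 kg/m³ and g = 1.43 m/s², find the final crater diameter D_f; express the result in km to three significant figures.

D_f ≈ 2.58 km

v = 14000 m/s.
ρ_i^0.31 = 931^0.31 = 8.325
d^0.81 = 136^0.81 = 53.48
v^0.41 = 14000^0.41 = 50.11
g^-0.22 = 1.43^-0.22 = 0.9243
D_tc = 0.0993 × 8.325 × 53.48 × 50.11 × 0.9243 = 2048 m
D_f = 1.26 × 2048 = 2580 m
     = 2.580 km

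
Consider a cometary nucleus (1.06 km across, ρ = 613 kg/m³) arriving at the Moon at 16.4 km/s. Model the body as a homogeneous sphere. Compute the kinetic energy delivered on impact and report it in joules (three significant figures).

E ≈ 5.14 × 10^19 J

d = 1060 m; v = 16400 m/s.
Mass m = (π/6) ρ d³ = (π/6) × 613 × (1060)³ = 3.823 × 10^11 kg
E = ½ m v² = 0.5 × 3.823 × 10^11 × (16400)² = 5.141 × 10^19 J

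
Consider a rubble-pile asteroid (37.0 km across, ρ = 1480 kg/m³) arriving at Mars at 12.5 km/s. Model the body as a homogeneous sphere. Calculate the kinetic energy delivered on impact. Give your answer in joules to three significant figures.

d = 37000 m; v = 12500 m/s.
Mass m = (π/6) ρ d³ = (π/6) × 1480 × (37000)³ = 3.925 × 10^16 kg
E = ½ m v² = 0.5 × 3.925 × 10^16 × (12500)² = 3.066 × 10^24 J

E ≈ 3.07 × 10^24 J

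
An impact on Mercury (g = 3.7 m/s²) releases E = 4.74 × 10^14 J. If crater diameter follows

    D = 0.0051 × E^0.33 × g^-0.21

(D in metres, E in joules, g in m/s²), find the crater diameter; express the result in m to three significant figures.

E^0.33 = (4.74 × 10^14)^0.33 = 6.966 × 10^4
g^-0.21 = 3.7^-0.21 = 0.7598
D = 0.0051 × 6.966 × 10^4 × 0.7598 = 269.9 m

D ≈ 270 m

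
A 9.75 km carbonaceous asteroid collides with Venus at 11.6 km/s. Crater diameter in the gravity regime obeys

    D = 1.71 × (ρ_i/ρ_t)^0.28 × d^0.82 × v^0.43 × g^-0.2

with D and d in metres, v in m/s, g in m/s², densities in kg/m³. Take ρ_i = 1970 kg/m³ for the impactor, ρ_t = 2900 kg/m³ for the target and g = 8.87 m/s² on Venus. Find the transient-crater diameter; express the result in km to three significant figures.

D ≈ 104 km

In SI units: d = 9750 m, v = 11600 m/s.
(ρ_i/ρ_t)^0.28 = (1970/2900)^0.28 = 0.8974
d^0.82 = 9750^0.82 = 1866
v^0.43 = 11600^0.43 = 55.94
g^-0.2 = 8.87^-0.2 = 0.6463
D = 1.71 × 0.8974 × 1866 × 55.94 × 0.6463 = 1.035 × 10^5 m
   = 103.5 km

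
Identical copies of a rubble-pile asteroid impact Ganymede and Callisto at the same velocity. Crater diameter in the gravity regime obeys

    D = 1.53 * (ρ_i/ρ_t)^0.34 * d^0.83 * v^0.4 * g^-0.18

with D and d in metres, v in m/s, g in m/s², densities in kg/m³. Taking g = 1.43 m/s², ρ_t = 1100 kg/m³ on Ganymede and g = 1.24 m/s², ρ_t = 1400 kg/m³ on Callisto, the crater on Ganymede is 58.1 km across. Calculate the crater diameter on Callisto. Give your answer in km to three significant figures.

D ≈ 54.9 km

The impactor-only factors (d, v, ρ_i) cancel in the ratio, leaving D_Callisto/D_Ganymede = (g_Callisto/g_Ganymede)^-0.18 · (ρ_t,Ganymede/ρ_t,Callisto)^0.34.
(1.24/1.43)^-0.18 = 0.8671^-0.18 = 1.026
(1100/1400)^0.34 = 0.7857^0.34 = 0.9213
Ratio = 1.026 × 0.9213 = 0.9453
D_Callisto = 0.9453 × 58.1 km = 54.9 km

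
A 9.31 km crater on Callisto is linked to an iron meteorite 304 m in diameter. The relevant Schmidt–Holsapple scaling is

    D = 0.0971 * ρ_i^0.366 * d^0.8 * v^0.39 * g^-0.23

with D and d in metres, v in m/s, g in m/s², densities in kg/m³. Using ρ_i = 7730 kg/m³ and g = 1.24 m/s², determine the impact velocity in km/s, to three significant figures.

Rearranging for v: v = [D / (0.0971 · 7730^0.366 · 304^0.8 · 1.24^-0.23)]^(1/0.39).
D = 9310 m.
7730^0.366 = 26.49
304^0.8 = 96.89
1.24^-0.23 = 0.9517
Denominator = 0.0971 × 26.49 × 96.89 × 0.9517 = 237.2
D / 237.2 = 9310 / 237.2 = 39.25
v = 39.25^(1/0.39) = 39.25^2.5641 = 12211 m/s

v ≈ 12.2 km/s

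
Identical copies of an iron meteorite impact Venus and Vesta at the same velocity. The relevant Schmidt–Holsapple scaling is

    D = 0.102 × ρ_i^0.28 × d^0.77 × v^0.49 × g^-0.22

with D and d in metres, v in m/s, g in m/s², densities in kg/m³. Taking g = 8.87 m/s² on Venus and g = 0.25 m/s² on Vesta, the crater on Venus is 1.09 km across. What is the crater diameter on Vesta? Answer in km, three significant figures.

D ≈ 2.39 km

All impactor-dependent factors cancel in the ratio, leaving D_Vesta/D_Venus = (g_Vesta/g_Venus)^-0.22.
(0.25/8.87)^-0.22 = 0.02818^-0.22 = 2.193
D_Vesta = 2.193 × 1.09 km = 2.39 km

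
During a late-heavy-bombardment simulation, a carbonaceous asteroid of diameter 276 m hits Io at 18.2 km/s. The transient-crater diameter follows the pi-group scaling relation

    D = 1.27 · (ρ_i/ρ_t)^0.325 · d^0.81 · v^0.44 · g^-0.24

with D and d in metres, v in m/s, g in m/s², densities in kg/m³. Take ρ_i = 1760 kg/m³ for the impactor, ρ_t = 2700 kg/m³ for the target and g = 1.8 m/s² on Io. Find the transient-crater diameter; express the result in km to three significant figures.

In SI units: v = 18200 m/s.
(ρ_i/ρ_t)^0.325 = (1760/2700)^0.325 = 0.8702
d^0.81 = 276^0.81 = 94.87
v^0.44 = 18200^0.44 = 74.89
g^-0.24 = 1.8^-0.24 = 0.8684
D = 1.27 × 0.8702 × 94.87 × 74.89 × 0.8684 = 6819 m
   = 6.819 km

D ≈ 6.82 km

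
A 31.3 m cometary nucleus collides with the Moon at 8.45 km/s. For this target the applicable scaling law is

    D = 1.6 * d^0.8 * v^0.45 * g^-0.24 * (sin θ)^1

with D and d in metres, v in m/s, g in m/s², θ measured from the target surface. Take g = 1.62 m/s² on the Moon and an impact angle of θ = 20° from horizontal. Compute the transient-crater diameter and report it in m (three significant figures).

D ≈ 448 m

In SI units: v = 8450 m/s.
d^0.8 = 31.3^0.8 = 15.72
v^0.45 = 8450^0.45 = 58.49
g^-0.24 = 1.62^-0.24 = 0.8907
(sin 20°)^1 = 0.3420^1 = 0.3420
D = 1.6 × 15.72 × 58.49 × 0.8907 × 0.3420 = 448.1 m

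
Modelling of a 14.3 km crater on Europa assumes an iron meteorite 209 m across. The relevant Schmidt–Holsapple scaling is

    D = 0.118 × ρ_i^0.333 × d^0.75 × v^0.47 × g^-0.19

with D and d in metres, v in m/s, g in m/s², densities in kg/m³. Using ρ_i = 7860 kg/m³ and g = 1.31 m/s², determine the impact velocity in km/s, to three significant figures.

Rearranging for v: v = [D / (0.118 · 7860^0.333 · 209^0.75 · 1.31^-0.19)]^(1/0.47).
D = 14300 m.
7860^0.333 = 19.82
209^0.75 = 54.97
1.31^-0.19 = 0.9500
Denominator = 0.118 × 19.82 × 54.97 × 0.9500 = 122.1
D / 122.1 = 14300 / 122.1 = 117.1
v = 117.1^(1/0.47) = 117.1^2.1277 = 25192 m/s

v ≈ 25.2 km/s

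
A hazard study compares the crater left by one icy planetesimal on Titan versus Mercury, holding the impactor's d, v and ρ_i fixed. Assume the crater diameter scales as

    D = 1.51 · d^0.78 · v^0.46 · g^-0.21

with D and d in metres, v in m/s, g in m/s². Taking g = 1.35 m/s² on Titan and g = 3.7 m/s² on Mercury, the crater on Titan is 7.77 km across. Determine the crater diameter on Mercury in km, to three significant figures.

D ≈ 6.29 km

All impactor-dependent factors cancel in the ratio, leaving D_Mercury/D_Titan = (g_Mercury/g_Titan)^-0.21.
(3.7/1.35)^-0.21 = 2.741^-0.21 = 0.8092
D_Mercury = 0.8092 × 7.77 km = 6.29 km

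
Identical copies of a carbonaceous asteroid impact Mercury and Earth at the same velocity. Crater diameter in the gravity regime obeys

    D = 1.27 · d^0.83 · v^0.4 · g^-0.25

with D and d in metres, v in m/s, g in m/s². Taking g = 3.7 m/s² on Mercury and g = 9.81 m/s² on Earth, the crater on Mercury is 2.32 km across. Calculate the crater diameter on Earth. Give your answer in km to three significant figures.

All impactor-dependent factors cancel in the ratio, leaving D_Earth/D_Mercury = (g_Earth/g_Mercury)^-0.25.
(9.81/3.7)^-0.25 = 2.651^-0.25 = 0.7837
D_Earth = 0.7837 × 2.32 km = 1.82 km

D ≈ 1.82 km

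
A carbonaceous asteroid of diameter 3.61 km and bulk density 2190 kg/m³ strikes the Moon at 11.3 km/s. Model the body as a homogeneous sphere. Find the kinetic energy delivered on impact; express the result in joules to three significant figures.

d = 3610 m; v = 11300 m/s.
Mass m = (π/6) ρ d³ = (π/6) × 2190 × (3610)³ = 5.395 × 10^13 kg
E = ½ m v² = 0.5 × 5.395 × 10^13 × (11300)² = 3.444 × 10^21 J

E ≈ 3.44 × 10^21 J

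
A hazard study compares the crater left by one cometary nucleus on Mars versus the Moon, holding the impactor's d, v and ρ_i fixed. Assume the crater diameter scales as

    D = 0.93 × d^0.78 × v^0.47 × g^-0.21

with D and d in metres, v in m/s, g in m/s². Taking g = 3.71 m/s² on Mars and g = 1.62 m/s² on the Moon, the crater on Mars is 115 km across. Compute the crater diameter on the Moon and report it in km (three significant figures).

All impactor-dependent factors cancel in the ratio, leaving D_Moon/D_Mars = (g_Moon/g_Mars)^-0.21.
(1.62/3.71)^-0.21 = 0.4367^-0.21 = 1.190
D_Moon = 1.190 × 115 km = 137 km

D ≈ 137 km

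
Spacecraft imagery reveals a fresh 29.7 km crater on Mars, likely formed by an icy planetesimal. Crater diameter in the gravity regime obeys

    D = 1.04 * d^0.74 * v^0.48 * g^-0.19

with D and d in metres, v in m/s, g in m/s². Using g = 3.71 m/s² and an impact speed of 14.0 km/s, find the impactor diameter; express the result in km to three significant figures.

Rearranging for d: d = [D / (1.04 · 14000^0.48 · 3.71^-0.19)]^(1/0.74).
D = 29700 m.
14000^0.48 = 97.76
3.71^-0.19 = 0.7795
Denominator = 1.04 × 97.76 × 0.7795 = 79.25
D / 79.25 = 29700 / 79.25 = 374.8
d = 374.8^(1/0.74) = 374.8^1.3514 = 3008 m

d ≈ 3.01 km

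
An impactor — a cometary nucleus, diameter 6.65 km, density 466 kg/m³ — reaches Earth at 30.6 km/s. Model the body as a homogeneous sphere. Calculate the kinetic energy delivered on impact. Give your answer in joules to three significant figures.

E ≈ 3.36 × 10^22 J

d = 6650 m; v = 30600 m/s.
Mass m = (π/6) ρ d³ = (π/6) × 466 × (6650)³ = 7.175 × 10^13 kg
E = ½ m v² = 0.5 × 7.175 × 10^13 × (30600)² = 3.359 × 10^22 J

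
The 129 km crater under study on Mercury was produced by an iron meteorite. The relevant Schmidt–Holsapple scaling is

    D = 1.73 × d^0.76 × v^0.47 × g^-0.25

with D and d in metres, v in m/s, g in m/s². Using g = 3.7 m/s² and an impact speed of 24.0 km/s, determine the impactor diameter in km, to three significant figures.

d ≈ 7.75 km

Rearranging for d: d = [D / (1.73 · 24000^0.47 · 3.7^-0.25)]^(1/0.76).
D = 129000 m.
24000^0.47 = 114.5
3.7^-0.25 = 0.7210
Denominator = 1.73 × 114.5 × 0.7210 = 142.8
D / 142.8 = 129000 / 142.8 = 903.4
d = 903.4^(1/0.76) = 903.4^1.3158 = 7751 m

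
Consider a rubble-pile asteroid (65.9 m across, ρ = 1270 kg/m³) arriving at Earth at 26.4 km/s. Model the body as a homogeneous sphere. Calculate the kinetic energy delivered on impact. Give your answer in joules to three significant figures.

E ≈ 6.63 × 10^16 J

v = 26400 m/s.
Mass m = (π/6) ρ d³ = (π/6) × 1270 × (65.9)³ = 1.903 × 10^8 kg
E = ½ m v² = 0.5 × 1.903 × 10^8 × (26400)² = 6.632 × 10^16 J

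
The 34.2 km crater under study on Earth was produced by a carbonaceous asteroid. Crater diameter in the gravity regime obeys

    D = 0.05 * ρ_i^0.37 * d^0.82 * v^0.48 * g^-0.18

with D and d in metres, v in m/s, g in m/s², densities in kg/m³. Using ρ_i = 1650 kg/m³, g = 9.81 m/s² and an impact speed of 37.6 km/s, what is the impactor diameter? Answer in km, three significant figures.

d ≈ 1.60 km

Rearranging for d: d = [D / (0.05 · 1650^0.37 · 37600^0.48 · 9.81^-0.18)]^(1/0.82).
D = 34200 m.
1650^0.37 = 15.50
37600^0.48 = 157.1
9.81^-0.18 = 0.6630
Denominator = 0.05 × 15.50 × 157.1 × 0.6630 = 80.72
D / 80.72 = 34200 / 80.72 = 423.7
d = 423.7^(1/0.82) = 423.7^1.2195 = 1598 m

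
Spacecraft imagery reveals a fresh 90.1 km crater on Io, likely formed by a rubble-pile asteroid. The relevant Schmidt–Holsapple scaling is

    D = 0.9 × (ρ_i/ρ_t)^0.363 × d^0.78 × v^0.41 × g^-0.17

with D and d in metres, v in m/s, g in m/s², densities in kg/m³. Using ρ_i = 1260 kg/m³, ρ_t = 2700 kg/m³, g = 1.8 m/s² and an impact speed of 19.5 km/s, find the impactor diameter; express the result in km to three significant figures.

d ≈ 23.2 km

Rearranging for d: d = [D / (0.9 · (1260/2700)^0.363 · 19500^0.41 · 1.8^-0.17)]^(1/0.78).
D = 90100 m.
(1260/2700)^0.363 = 0.7583
19500^0.41 = 57.40
1.8^-0.17 = 0.9049
Denominator = 0.9 × 0.7583 × 57.40 × 0.9049 = 35.45
D / 35.45 = 90100 / 35.45 = 2542
d = 2542^(1/0.78) = 2542^1.2821 = 23215 m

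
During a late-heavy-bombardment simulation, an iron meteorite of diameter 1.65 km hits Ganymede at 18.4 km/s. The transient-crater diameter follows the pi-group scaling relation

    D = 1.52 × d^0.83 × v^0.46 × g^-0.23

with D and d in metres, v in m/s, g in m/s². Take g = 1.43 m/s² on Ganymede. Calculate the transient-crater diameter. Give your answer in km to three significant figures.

In SI units: d = 1650 m, v = 18400 m/s.
d^0.83 = 1650^0.83 = 468.3
v^0.46 = 18400^0.46 = 91.58
g^-0.23 = 1.43^-0.23 = 0.9210
D = 1.52 × 468.3 × 91.58 × 0.9210 = 60038 m
   = 60.04 km

D ≈ 60.0 km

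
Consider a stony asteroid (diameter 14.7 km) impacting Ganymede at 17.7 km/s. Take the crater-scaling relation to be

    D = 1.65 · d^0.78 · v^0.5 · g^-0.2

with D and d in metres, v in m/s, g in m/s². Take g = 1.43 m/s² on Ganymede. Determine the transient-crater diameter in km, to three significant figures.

D ≈ 364 km

In SI units: d = 14700 m, v = 17700 m/s.
d^0.78 = 14700^0.78 = 1780
v^0.5 = 17700^0.5 = 133.0
g^-0.2 = 1.43^-0.2 = 0.9310
D = 1.65 × 1780 × 133.0 × 0.9310 = 3.637 × 10^5 m
   = 363.7 km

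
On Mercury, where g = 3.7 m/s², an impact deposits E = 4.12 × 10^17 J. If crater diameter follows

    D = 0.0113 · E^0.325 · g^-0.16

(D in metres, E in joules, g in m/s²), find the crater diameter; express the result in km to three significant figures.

E^0.325 = (4.12 × 10^17)^0.325 = 5.307 × 10^5
g^-0.16 = 3.7^-0.16 = 0.8111
D = 0.0113 × 5.307 × 10^5 × 0.8111 = 4864 m
   = 4.864 km

D ≈ 4.86 km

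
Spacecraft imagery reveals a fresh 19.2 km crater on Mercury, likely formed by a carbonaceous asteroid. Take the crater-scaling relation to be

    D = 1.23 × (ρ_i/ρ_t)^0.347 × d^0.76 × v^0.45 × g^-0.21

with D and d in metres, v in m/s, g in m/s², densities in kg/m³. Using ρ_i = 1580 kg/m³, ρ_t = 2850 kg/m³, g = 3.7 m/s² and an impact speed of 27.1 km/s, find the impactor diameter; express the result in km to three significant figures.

d ≈ 1.47 km

Rearranging for d: d = [D / (1.23 · (1580/2850)^0.347 · 27100^0.45 · 3.7^-0.21)]^(1/0.76).
D = 19200 m.
(1580/2850)^0.347 = 0.8149
27100^0.45 = 98.82
3.7^-0.21 = 0.7598
Denominator = 1.23 × 0.8149 × 98.82 × 0.7598 = 75.26
D / 75.26 = 19200 / 75.26 = 255.1
d = 255.1^(1/0.76) = 255.1^1.3158 = 1468 m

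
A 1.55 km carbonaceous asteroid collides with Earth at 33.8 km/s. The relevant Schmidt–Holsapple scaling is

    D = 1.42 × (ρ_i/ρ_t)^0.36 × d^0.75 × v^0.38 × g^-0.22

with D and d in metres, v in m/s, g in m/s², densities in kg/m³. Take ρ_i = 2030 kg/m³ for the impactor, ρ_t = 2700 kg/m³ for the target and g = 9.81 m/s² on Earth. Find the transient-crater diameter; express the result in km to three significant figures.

D ≈ 10.1 km

In SI units: d = 1550 m, v = 33800 m/s.
(ρ_i/ρ_t)^0.36 = (2030/2700)^0.36 = 0.9024
d^0.75 = 1550^0.75 = 247.0
v^0.38 = 33800^0.38 = 52.60
g^-0.22 = 9.81^-0.22 = 0.6051
D = 1.42 × 0.9024 × 247.0 × 52.60 × 0.6051 = 10074 m
   = 10.07 km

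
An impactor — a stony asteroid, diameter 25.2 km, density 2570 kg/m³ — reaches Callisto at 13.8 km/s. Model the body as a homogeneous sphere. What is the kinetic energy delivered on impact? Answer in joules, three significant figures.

E ≈ 2.05 × 10^24 J

d = 25200 m; v = 13800 m/s.
Mass m = (π/6) ρ d³ = (π/6) × 2570 × (25200)³ = 2.153 × 10^16 kg
E = ½ m v² = 0.5 × 2.153 × 10^16 × (13800)² = 2.050 × 10^24 J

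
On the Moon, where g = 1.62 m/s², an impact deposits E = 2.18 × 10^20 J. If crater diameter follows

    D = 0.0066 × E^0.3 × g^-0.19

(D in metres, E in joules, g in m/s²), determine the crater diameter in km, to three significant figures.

D ≈ 7.61 km

E^0.3 = (2.18 × 10^20)^0.3 = 1.263 × 10^6
g^-0.19 = 1.62^-0.19 = 0.9124
D = 0.0066 × 1.263 × 10^6 × 0.9124 = 7606 m
   = 7.606 km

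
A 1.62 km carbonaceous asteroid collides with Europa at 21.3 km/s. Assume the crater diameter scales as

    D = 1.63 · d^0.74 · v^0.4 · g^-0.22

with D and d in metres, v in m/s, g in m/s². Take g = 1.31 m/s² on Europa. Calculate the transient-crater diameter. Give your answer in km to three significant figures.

D ≈ 19.6 km

In SI units: d = 1620 m, v = 21300 m/s.
d^0.74 = 1620^0.74 = 237.2
v^0.4 = 21300^0.4 = 53.87
g^-0.22 = 1.31^-0.22 = 0.9423
D = 1.63 × 237.2 × 53.87 × 0.9423 = 19626 m
   = 19.63 km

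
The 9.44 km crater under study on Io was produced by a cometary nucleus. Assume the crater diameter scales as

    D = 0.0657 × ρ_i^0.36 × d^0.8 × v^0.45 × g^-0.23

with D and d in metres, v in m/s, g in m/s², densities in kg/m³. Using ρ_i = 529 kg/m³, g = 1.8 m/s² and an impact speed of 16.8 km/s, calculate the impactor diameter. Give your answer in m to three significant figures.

Rearranging for d: d = [D / (0.0657 · 529^0.36 · 16800^0.45 · 1.8^-0.23)]^(1/0.8).
D = 9440 m.
529^0.36 = 9.560
16800^0.45 = 79.69
1.8^-0.23 = 0.8735
Denominator = 0.0657 × 9.560 × 79.69 × 0.8735 = 43.72
D / 43.72 = 9440 / 43.72 = 215.9
d = 215.9^(1/0.8) = 215.9^1.25 = 827.6 m

d ≈ 828 m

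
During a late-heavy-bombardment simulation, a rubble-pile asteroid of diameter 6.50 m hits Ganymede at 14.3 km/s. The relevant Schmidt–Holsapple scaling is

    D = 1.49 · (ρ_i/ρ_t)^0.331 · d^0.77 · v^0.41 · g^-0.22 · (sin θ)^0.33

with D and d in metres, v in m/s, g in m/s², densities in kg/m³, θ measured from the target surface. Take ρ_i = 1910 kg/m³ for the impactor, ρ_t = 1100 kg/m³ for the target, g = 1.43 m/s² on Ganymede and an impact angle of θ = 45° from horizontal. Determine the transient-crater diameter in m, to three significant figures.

D ≈ 315 m

In SI units: v = 14300 m/s.
(ρ_i/ρ_t)^0.331 = (1910/1100)^0.331 = 1.200
d^0.77 = 6.5^0.77 = 4.226
v^0.41 = 14300^0.41 = 50.55
g^-0.22 = 1.43^-0.22 = 0.9243
(sin 45°)^0.33 = 0.7071^0.33 = 0.8919
D = 1.49 × 1.200 × 4.226 × 50.55 × 0.9243 × 0.8919 = 314.9 m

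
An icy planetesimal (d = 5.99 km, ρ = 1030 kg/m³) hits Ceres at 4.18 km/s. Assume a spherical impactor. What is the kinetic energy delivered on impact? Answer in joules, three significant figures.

d = 5990 m; v = 4180 m/s.
Mass m = (π/6) ρ d³ = (π/6) × 1030 × (5990)³ = 1.159 × 10^14 kg
E = ½ m v² = 0.5 × 1.159 × 10^14 × (4180)² = 1.013 × 10^21 J

E ≈ 1.01 × 10^21 J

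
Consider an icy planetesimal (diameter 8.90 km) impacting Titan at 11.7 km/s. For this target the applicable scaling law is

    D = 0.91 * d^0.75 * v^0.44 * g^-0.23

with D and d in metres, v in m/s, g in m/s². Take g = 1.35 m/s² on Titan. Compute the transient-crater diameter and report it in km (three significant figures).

D ≈ 48.0 km

In SI units: d = 8900 m, v = 11700 m/s.
d^0.75 = 8900^0.75 = 916.3
v^0.44 = 11700^0.44 = 61.66
g^-0.23 = 1.35^-0.23 = 0.9333
D = 0.91 × 916.3 × 61.66 × 0.9333 = 47985 m
   = 47.98 km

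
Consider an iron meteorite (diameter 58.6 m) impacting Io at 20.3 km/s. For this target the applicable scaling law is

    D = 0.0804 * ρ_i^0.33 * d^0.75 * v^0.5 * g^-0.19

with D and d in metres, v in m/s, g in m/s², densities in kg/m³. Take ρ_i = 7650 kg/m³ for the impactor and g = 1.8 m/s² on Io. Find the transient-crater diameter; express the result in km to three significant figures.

In SI units: v = 20300 m/s.
ρ_i^0.33 = 7650^0.33 = 19.13
d^0.75 = 58.6^0.75 = 21.18
v^0.5 = 20300^0.5 = 142.5
g^-0.19 = 1.8^-0.19 = 0.8943
D = 0.0804 × 19.13 × 21.18 × 142.5 × 0.8943 = 4151 m
   = 4.151 km

D ≈ 4.15 km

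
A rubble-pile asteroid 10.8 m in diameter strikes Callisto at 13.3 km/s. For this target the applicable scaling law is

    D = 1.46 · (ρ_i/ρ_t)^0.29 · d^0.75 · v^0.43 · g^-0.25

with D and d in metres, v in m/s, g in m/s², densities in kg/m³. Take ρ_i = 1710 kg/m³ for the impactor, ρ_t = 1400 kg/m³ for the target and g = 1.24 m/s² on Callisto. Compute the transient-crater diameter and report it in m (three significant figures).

In SI units: v = 13300 m/s.
(ρ_i/ρ_t)^0.29 = (1710/1400)^0.29 = 1.060
d^0.75 = 10.8^0.75 = 5.958
v^0.43 = 13300^0.43 = 59.33
g^-0.25 = 1.24^-0.25 = 0.9476
D = 1.46 × 1.060 × 5.958 × 59.33 × 0.9476 = 518.4 m

D ≈ 518 m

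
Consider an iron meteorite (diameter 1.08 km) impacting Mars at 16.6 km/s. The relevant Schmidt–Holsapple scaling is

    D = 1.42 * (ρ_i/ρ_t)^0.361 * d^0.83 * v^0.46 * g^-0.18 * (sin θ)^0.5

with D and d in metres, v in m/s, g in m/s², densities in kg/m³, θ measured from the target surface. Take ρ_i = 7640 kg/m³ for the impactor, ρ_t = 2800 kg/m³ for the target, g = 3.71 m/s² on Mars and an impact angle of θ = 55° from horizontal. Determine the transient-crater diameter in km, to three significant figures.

In SI units: d = 1080 m, v = 16600 m/s.
(ρ_i/ρ_t)^0.361 = (7640/2800)^0.361 = 1.437
d^0.83 = 1080^0.83 = 329.4
v^0.46 = 16600^0.46 = 87.35
g^-0.18 = 3.71^-0.18 = 0.7898
(sin 55°)^0.5 = 0.8192^0.5 = 0.9051
D = 1.42 × 1.437 × 329.4 × 87.35 × 0.7898 × 0.9051 = 41971 m
   = 41.97 km

D ≈ 42.0 km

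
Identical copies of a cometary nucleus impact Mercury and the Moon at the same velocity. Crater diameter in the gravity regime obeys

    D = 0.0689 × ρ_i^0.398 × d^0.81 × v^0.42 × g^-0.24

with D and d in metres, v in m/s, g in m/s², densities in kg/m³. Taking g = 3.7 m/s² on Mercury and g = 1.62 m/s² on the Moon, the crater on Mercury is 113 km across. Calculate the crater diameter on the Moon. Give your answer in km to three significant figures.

D ≈ 138 km

All impactor-dependent factors cancel in the ratio, leaving D_Moon/D_Mercury = (g_Moon/g_Mercury)^-0.24.
(1.62/3.7)^-0.24 = 0.4378^-0.24 = 1.219
D_Moon = 1.219 × 113 km = 138 km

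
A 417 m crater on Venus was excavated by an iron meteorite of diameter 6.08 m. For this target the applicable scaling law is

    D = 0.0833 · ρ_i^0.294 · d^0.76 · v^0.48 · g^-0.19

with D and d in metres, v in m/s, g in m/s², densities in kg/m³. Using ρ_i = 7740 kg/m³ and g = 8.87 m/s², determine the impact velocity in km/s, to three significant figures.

v ≈ 28.8 km/s

Rearranging for v: v = [D / (0.0833 · 7740^0.294 · 6.08^0.76 · 8.87^-0.19)]^(1/0.48).
7740^0.294 = 13.91
6.08^0.76 = 3.942
8.87^-0.19 = 0.6605
Denominator = 0.0833 × 13.91 × 3.942 × 0.6605 = 3.017
D / 3.017 = 417 / 3.017 = 138.2
v = 138.2^(1/0.48) = 138.2^2.0833 = 28795 m/s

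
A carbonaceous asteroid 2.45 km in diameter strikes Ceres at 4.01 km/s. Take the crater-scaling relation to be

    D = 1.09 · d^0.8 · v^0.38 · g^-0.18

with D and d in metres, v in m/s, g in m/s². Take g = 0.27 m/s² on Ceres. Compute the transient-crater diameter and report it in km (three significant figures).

In SI units: d = 2450 m, v = 4010 m/s.
d^0.8 = 2450^0.8 = 514.4
v^0.38 = 4010^0.38 = 23.40
g^-0.18 = 0.27^-0.18 = 1.266
D = 1.09 × 514.4 × 23.40 × 1.266 = 16610 m
   = 16.61 km

D ≈ 16.6 km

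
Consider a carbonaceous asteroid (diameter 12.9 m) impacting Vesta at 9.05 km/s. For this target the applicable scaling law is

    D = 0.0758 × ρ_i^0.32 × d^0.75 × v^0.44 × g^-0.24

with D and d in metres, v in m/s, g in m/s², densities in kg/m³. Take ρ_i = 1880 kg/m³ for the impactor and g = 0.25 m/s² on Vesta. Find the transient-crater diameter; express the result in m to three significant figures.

In SI units: v = 9050 m/s.
ρ_i^0.32 = 1880^0.32 = 11.16
d^0.75 = 12.9^0.75 = 6.807
v^0.44 = 9050^0.44 = 55.07
g^-0.24 = 0.25^-0.24 = 1.395
D = 0.0758 × 11.16 × 6.807 × 55.07 × 1.395 = 442.4 m

D ≈ 442 m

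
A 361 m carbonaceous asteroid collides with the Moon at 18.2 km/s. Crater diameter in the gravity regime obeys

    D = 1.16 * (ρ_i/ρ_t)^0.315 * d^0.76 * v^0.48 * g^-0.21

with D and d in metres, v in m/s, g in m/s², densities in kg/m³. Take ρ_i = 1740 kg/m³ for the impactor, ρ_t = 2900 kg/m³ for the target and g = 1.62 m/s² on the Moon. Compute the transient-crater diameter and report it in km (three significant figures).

D ≈ 8.69 km

In SI units: v = 18200 m/s.
(ρ_i/ρ_t)^0.315 = (1740/2900)^0.315 = 0.8514
d^0.76 = 361^0.76 = 87.84
v^0.48 = 18200^0.48 = 110.9
g^-0.21 = 1.62^-0.21 = 0.9037
D = 1.16 × 0.8514 × 87.84 × 110.9 × 0.9037 = 8694 m
   = 8.694 km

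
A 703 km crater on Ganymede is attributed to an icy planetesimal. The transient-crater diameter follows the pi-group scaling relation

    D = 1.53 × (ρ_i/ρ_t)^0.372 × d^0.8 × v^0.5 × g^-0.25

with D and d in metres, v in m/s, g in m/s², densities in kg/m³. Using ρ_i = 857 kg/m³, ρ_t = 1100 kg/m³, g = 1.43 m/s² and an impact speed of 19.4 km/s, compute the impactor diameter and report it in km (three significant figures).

Rearranging for d: d = [D / (1.53 · (857/1100)^0.372 · 19400^0.5 · 1.43^-0.25)]^(1/0.8).
D = 703000 m.
(857/1100)^0.372 = 0.9113
19400^0.5 = 139.3
1.43^-0.25 = 0.9145
Denominator = 1.53 × 0.9113 × 139.3 × 0.9145 = 177.6
D / 177.6 = 703000 / 177.6 = 3958
d = 3958^(1/0.8) = 3958^1.25 = 31394 m

d ≈ 31.4 km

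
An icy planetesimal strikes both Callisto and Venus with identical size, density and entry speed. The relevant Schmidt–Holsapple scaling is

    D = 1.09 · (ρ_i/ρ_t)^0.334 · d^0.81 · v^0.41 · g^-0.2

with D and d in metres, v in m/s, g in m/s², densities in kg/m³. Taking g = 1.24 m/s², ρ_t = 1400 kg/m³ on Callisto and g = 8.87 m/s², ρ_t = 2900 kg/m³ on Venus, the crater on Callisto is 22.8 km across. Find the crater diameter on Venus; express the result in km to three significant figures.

The impactor-only factors (d, v, ρ_i) cancel in the ratio, leaving D_Venus/D_Callisto = (g_Venus/g_Callisto)^-0.2 · (ρ_t,Callisto/ρ_t,Venus)^0.334.
(8.87/1.24)^-0.2 = 7.153^-0.2 = 0.6747
(1400/2900)^0.334 = 0.4828^0.334 = 0.7841
Ratio = 0.6747 × 0.7841 = 0.5290
D_Venus = 0.5290 × 22.8 km = 12.1 km

D ≈ 12.1 km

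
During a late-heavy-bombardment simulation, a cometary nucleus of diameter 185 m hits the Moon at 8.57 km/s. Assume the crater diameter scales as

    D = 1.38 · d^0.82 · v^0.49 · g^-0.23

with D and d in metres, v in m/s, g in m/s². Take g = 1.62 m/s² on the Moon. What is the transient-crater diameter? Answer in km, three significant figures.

D ≈ 7.55 km

In SI units: v = 8570 m/s.
d^0.82 = 185^0.82 = 72.29
v^0.49 = 8570^0.49 = 84.56
g^-0.23 = 1.62^-0.23 = 0.8950
D = 1.38 × 72.29 × 84.56 × 0.8950 = 7550 m
   = 7.550 km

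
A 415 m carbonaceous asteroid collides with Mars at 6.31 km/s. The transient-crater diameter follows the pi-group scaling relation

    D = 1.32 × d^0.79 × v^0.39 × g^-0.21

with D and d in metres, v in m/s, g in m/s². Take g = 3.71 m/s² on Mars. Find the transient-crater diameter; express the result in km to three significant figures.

In SI units: v = 6310 m/s.
d^0.79 = 415^0.79 = 117.0
v^0.39 = 6310^0.39 = 30.34
g^-0.21 = 3.71^-0.21 = 0.7593
D = 1.32 × 117.0 × 30.34 × 0.7593 = 3558 m
   = 3.558 km

D ≈ 3.56 km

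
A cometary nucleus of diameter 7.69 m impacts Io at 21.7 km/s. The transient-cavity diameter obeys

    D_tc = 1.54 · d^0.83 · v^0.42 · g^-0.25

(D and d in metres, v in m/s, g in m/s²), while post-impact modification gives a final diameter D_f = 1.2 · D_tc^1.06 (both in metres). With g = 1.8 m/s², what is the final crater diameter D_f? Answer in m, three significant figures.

v = 21700 m/s.
d^0.83 = 7.69^0.83 = 5.436
v^0.42 = 21700^0.42 = 66.27
g^-0.25 = 1.8^-0.25 = 0.8633
D_tc = 1.54 × 5.436 × 66.27 × 0.8633 = 478.9 m
D_f = 1.2 × (478.9)^1.06 = 832.2 m

D_f ≈ 832 m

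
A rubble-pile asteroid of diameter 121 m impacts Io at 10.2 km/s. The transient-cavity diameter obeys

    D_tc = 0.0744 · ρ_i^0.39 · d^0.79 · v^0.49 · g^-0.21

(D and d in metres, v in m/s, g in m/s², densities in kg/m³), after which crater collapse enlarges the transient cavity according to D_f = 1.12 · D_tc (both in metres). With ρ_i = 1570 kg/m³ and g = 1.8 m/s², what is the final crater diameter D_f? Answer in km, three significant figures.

D_f ≈ 5.29 km

v = 10200 m/s.
ρ_i^0.39 = 1570^0.39 = 17.64
d^0.79 = 121^0.79 = 44.20
v^0.49 = 10200^0.49 = 92.09
g^-0.21 = 1.8^-0.21 = 0.8839
D_tc = 0.0744 × 17.64 × 44.20 × 92.09 × 0.8839 = 4722 m
D_f = 1.12 × 4722 = 5289 m
     = 5.289 km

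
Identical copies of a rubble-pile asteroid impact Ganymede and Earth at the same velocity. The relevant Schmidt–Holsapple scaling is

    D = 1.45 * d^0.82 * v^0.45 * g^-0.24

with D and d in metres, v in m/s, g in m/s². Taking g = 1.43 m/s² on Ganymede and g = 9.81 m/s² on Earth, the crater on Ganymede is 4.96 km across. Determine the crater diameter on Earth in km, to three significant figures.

All impactor-dependent factors cancel in the ratio, leaving D_Earth/D_Ganymede = (g_Earth/g_Ganymede)^-0.24.
(9.81/1.43)^-0.24 = 6.860^-0.24 = 0.6299
D_Earth = 0.6299 × 4.96 km = 3.12 km

D ≈ 3.12 km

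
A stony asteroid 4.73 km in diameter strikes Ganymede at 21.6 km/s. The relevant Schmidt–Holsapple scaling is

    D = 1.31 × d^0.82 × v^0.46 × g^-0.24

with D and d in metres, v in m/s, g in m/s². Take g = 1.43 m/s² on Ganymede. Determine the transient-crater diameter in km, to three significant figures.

In SI units: d = 4730 m, v = 21600 m/s.
d^0.82 = 4730^0.82 = 1031
v^0.46 = 21600^0.46 = 98.59
g^-0.24 = 1.43^-0.24 = 0.9177
D = 1.31 × 1031 × 98.59 × 0.9177 = 1.222 × 10^5 m
   = 122.2 km

D ≈ 122 km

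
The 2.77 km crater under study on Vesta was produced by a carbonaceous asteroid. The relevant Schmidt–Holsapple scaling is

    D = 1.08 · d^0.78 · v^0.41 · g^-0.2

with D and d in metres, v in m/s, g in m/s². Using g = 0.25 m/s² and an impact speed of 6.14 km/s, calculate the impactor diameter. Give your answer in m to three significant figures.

Rearranging for d: d = [D / (1.08 · 6140^0.41 · 0.25^-0.2)]^(1/0.78).
D = 2770 m.
6140^0.41 = 35.74
0.25^-0.2 = 1.320
Denominator = 1.08 × 35.74 × 1.320 = 50.95
D / 50.95 = 2770 / 50.95 = 54.37
d = 54.37^(1/0.78) = 54.37^1.2821 = 167.8 m

d ≈ 168 m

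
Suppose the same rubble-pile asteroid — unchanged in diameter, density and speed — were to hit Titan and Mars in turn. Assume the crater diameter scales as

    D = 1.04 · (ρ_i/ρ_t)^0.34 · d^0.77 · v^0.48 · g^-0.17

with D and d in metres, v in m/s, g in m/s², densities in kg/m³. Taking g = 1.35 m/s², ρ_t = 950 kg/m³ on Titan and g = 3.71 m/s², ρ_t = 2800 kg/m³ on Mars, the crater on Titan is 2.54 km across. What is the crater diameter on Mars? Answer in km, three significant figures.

The impactor-only factors (d, v, ρ_i) cancel in the ratio, leaving D_Mars/D_Titan = (g_Mars/g_Titan)^-0.17 · (ρ_t,Titan/ρ_t,Mars)^0.34.
(3.71/1.35)^-0.17 = 2.748^-0.17 = 0.8421
(950/2800)^0.34 = 0.3393^0.34 = 0.6925
Ratio = 0.8421 × 0.6925 = 0.5832
D_Mars = 0.5832 × 2.54 km = 1.48 km

D ≈ 1.48 km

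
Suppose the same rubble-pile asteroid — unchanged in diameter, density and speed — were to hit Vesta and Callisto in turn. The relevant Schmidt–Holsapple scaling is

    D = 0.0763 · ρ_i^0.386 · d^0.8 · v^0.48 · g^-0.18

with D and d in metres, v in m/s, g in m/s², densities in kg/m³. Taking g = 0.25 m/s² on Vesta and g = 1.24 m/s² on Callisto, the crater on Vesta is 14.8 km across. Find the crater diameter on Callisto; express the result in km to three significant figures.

All impactor-dependent factors cancel in the ratio, leaving D_Callisto/D_Vesta = (g_Callisto/g_Vesta)^-0.18.
(1.24/0.25)^-0.18 = 4.960^-0.18 = 0.7496
D_Callisto = 0.7496 × 14.8 km = 11.1 km

D ≈ 11.1 km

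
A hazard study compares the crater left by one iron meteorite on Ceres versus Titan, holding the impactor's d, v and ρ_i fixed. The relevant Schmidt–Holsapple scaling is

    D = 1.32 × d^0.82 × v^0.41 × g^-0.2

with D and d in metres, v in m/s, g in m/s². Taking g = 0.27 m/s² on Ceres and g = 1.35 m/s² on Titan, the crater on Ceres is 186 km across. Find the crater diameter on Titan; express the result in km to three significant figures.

D ≈ 135 km

All impactor-dependent factors cancel in the ratio, leaving D_Titan/D_Ceres = (g_Titan/g_Ceres)^-0.2.
(1.35/0.27)^-0.2 = 5.000^-0.2 = 0.7248
D_Titan = 0.7248 × 186 km = 135 km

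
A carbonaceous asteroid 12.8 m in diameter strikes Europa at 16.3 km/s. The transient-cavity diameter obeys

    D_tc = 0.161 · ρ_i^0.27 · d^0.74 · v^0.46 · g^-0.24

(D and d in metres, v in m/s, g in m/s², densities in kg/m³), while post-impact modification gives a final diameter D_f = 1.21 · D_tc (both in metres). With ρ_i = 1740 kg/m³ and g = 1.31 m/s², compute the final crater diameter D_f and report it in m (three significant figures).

v = 16300 m/s.
ρ_i^0.27 = 1740^0.27 = 7.498
d^0.74 = 12.8^0.74 = 6.597
v^0.46 = 16300^0.46 = 86.62
g^-0.24 = 1.31^-0.24 = 0.9372
D_tc = 0.161 × 7.498 × 6.597 × 86.62 × 0.9372 = 646.5 m
D_f = 1.21 × 646.5 = 782.3 m

D_f ≈ 782 m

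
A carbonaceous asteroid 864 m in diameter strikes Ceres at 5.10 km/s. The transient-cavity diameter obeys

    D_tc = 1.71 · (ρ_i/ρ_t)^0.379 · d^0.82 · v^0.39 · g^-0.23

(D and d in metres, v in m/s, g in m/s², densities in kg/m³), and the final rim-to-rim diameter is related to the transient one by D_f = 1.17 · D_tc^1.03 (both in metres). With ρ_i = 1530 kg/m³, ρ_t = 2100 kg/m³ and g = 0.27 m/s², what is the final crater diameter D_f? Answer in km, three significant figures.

D_f ≈ 22.8 km

v = 5100 m/s.
(ρ_i/ρ_t)^0.379 = (1530/2100)^0.379 = 0.8869
d^0.82 = 864^0.82 = 255.8
v^0.39 = 5100^0.39 = 27.92
g^-0.23 = 0.27^-0.23 = 1.351
D_tc = 1.71 × 0.8869 × 255.8 × 27.92 × 1.351 = 14630 m
D_f = 1.17 × (14630)^1.03 = 22824 m
     = 22.82 km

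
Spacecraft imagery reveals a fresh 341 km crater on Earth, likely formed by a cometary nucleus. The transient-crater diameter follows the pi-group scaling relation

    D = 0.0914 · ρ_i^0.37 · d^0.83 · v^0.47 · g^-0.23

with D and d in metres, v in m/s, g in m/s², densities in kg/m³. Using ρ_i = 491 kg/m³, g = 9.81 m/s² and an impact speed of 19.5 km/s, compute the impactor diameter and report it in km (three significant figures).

Rearranging for d: d = [D / (0.0914 · 491^0.37 · 19500^0.47 · 9.81^-0.23)]^(1/0.83).
D = 341000 m.
491^0.37 = 9.901
19500^0.47 = 103.8
9.81^-0.23 = 0.5914
Denominator = 0.0914 × 9.901 × 103.8 × 0.5914 = 55.55
D / 55.55 = 341000 / 55.55 = 6139
d = 6139^(1/0.83) = 6139^1.2048 = 36635 m

d ≈ 36.6 km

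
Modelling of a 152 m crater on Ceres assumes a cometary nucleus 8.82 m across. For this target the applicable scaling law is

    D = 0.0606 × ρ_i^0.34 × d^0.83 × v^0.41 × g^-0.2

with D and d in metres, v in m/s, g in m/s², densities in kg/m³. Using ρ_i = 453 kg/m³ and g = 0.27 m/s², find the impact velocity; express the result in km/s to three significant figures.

v ≈ 7.89 km/s

Rearranging for v: v = [D / (0.0606 · 453^0.34 · 8.82^0.83 · 0.27^-0.2)]^(1/0.41).
453^0.34 = 8.000
8.82^0.83 = 6.092
0.27^-0.2 = 1.299
Denominator = 0.0606 × 8.000 × 6.092 × 1.299 = 3.836
D / 3.836 = 152 / 3.836 = 39.62
v = 39.62^(1/0.41) = 39.62^2.439 = 7894 m/s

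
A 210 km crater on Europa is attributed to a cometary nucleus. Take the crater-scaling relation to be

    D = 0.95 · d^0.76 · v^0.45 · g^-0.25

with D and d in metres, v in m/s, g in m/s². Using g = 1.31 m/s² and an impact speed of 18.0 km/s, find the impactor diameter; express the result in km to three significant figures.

d ≈ 35.6 km

Rearranging for d: d = [D / (0.95 · 18000^0.45 · 1.31^-0.25)]^(1/0.76).
D = 210000 m.
18000^0.45 = 82.20
1.31^-0.25 = 0.9347
Denominator = 0.95 × 82.20 × 0.9347 = 72.99
D / 72.99 = 210000 / 72.99 = 2877
d = 2877^(1/0.76) = 2877^1.3158 = 35585 m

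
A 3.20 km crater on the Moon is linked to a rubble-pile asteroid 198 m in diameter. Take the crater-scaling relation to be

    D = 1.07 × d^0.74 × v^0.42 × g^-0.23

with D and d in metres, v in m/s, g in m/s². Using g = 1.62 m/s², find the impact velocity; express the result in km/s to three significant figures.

v ≈ 22.1 km/s

Rearranging for v: v = [D / (1.07 · 198^0.74 · 1.62^-0.23)]^(1/0.42).
D = 3200 m.
198^0.74 = 50.06
1.62^-0.23 = 0.8950
Denominator = 1.07 × 50.06 × 0.8950 = 47.94
D / 47.94 = 3200 / 47.94 = 66.75
v = 66.75^(1/0.42) = 66.75^2.381 = 22081 m/s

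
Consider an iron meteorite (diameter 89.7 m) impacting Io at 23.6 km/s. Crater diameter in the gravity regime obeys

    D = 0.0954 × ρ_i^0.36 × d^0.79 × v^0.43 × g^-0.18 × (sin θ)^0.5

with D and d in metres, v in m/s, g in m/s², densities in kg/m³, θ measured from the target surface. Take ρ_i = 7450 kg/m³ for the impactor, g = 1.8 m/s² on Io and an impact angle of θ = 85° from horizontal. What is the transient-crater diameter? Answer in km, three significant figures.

D ≈ 5.62 km

In SI units: v = 23600 m/s.
ρ_i^0.36 = 7450^0.36 = 24.77
d^0.79 = 89.7^0.79 = 34.89
v^0.43 = 23600^0.43 = 75.92
g^-0.18 = 1.8^-0.18 = 0.8996
(sin 85°)^0.5 = 0.9962^0.5 = 0.9981
D = 0.0954 × 24.77 × 34.89 × 75.92 × 0.8996 × 0.9981 = 5620 m
   = 5.620 km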